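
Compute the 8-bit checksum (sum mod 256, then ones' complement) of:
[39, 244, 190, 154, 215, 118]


Sum = 960 mod 256 = 192
Complement = 63

63


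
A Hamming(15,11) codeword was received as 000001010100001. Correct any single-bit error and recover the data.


Syndrome = 11: error at position 11

Data: 00100110001 (corrected bit 11)


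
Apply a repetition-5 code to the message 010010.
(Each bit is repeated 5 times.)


Each bit -> 5 copies

000001111100000000001111100000


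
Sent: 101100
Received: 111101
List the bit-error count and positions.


XOR: 010001

2 error(s) at position(s): 1, 5


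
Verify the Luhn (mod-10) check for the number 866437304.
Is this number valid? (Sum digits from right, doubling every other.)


Luhn sum = 40
40 mod 10 = 0

Valid (Luhn sum mod 10 = 0)


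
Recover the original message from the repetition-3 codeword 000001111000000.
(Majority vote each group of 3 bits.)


Groups: 000, 001, 111, 000, 000
Majority votes: 00100

00100


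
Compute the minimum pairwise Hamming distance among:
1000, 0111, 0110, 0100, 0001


Comparing all pairs, minimum distance: 1
Can detect 0 errors, correct 0 errors

1


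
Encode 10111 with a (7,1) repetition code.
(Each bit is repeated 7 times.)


Each bit -> 7 copies

11111110000000111111111111111111111


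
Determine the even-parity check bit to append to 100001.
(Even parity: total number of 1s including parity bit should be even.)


Number of 1s in data: 2
Parity bit: 0

0


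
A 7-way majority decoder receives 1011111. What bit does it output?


Ones: 6 out of 7
Threshold: 4

1 (6/7 voted 1)


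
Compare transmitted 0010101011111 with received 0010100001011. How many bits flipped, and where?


XOR: 0000001010100

3 error(s) at position(s): 6, 8, 10


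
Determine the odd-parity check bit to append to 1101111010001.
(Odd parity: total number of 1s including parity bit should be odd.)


Number of 1s in data: 8
Parity bit: 1

1


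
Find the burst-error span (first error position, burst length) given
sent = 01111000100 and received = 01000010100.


XOR: 00111010000

Burst at position 2, length 5


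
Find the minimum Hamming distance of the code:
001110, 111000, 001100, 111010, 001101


Comparing all pairs, minimum distance: 1
Can detect 0 errors, correct 0 errors

1


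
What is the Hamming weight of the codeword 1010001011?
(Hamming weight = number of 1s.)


Counting 1s in 1010001011

5


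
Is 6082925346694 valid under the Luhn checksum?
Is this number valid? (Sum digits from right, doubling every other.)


Luhn sum = 68
68 mod 10 = 8

Invalid (Luhn sum mod 10 = 8)


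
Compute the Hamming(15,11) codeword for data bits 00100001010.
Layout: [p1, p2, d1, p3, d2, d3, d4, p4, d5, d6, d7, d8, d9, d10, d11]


Parity bits: p1=0, p2=0, p3=1, p4=0

000101000001010


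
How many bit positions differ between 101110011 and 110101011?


XOR: 011011000
Count of 1s: 4

4


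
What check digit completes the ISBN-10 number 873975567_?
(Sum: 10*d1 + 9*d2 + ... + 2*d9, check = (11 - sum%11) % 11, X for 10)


Weighted sum: 349
349 mod 11 = 8

Check digit: 3


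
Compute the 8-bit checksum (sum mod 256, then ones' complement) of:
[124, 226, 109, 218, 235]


Sum = 912 mod 256 = 144
Complement = 111

111


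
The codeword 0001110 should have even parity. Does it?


Number of 1s: 3

No, parity error (3 ones)


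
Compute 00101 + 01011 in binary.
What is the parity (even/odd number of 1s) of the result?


00101 = 5
01011 = 11
Sum = 16 = 10000
1s count = 1

odd parity (1 ones in 10000)


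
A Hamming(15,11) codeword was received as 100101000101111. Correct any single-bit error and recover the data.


Syndrome = 9: error at position 9

Data: 00101101111 (corrected bit 9)


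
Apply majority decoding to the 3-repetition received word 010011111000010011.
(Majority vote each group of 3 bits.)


Groups: 010, 011, 111, 000, 010, 011
Majority votes: 011001

011001


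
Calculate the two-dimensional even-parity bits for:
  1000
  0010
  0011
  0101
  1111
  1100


Row parities: 110000
Column parities: 1111

Row P: 110000, Col P: 1111, Corner: 0


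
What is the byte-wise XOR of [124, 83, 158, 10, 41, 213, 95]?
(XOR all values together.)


XOR chain: 124 ^ 83 ^ 158 ^ 10 ^ 41 ^ 213 ^ 95 = 24

24


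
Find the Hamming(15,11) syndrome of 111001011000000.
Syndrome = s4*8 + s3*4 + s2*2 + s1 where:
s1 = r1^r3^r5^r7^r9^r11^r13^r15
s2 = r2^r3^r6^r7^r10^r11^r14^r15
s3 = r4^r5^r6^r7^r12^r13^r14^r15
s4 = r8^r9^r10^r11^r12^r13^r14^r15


s1=1, s2=1, s3=1, s4=0

Syndrome = 7 (error at position 7)


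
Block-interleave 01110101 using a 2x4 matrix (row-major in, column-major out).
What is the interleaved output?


Matrix:
  0111
  0101
Read columns: 00111011

00111011


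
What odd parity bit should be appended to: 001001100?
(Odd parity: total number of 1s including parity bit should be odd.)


Number of 1s in data: 3
Parity bit: 0

0


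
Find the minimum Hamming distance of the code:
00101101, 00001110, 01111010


Comparing all pairs, minimum distance: 3
Can detect 2 errors, correct 1 errors

3


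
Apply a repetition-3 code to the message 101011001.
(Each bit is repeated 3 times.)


Each bit -> 3 copies

111000111000111111000000111


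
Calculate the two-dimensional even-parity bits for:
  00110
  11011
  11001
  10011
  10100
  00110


Row parities: 001100
Column parities: 00101

Row P: 001100, Col P: 00101, Corner: 0


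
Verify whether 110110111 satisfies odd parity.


Number of 1s: 7

Yes, parity is correct (7 ones)


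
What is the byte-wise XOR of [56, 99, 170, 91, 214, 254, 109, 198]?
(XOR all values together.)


XOR chain: 56 ^ 99 ^ 170 ^ 91 ^ 214 ^ 254 ^ 109 ^ 198 = 41

41


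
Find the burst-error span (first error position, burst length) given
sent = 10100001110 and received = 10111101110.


XOR: 00011100000

Burst at position 3, length 3


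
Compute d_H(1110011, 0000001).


XOR: 1110010
Count of 1s: 4

4


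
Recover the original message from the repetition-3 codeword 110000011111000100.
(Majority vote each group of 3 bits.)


Groups: 110, 000, 011, 111, 000, 100
Majority votes: 101100

101100


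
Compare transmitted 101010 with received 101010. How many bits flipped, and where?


XOR: 000000

0 errors (received matches sent)


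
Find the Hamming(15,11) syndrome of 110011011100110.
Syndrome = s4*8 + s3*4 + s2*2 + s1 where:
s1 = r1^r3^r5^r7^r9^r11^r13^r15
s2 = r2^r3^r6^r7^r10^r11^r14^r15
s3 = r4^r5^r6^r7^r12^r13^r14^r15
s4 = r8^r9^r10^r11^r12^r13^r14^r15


s1=0, s2=0, s3=0, s4=1

Syndrome = 8 (error at position 8)


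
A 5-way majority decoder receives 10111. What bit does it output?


Ones: 4 out of 5
Threshold: 3

1 (4/5 voted 1)


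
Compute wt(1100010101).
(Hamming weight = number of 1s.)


Counting 1s in 1100010101

5


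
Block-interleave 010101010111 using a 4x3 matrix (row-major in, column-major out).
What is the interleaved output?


Matrix:
  010
  101
  010
  111
Read columns: 010110110101

010110110101


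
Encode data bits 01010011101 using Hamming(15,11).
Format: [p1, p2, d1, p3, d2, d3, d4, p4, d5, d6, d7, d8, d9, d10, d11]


Parity bits: p1=1, p2=1, p3=1, p4=0

110110100011101


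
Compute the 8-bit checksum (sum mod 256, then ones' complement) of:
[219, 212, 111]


Sum = 542 mod 256 = 30
Complement = 225

225


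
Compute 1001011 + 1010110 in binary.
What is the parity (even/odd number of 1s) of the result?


1001011 = 75
1010110 = 86
Sum = 161 = 10100001
1s count = 3

odd parity (3 ones in 10100001)


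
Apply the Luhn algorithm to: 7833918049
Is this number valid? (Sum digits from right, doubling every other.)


Luhn sum = 56
56 mod 10 = 6

Invalid (Luhn sum mod 10 = 6)


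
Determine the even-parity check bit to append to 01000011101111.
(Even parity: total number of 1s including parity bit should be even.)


Number of 1s in data: 8
Parity bit: 0

0


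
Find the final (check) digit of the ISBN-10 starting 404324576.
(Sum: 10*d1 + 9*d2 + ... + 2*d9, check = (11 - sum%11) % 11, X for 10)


Weighted sum: 178
178 mod 11 = 2

Check digit: 9


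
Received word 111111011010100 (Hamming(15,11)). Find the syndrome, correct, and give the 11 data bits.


Syndrome = 0: no error detected

Data: 11101010100 (no errors)


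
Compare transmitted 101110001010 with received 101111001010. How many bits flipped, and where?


XOR: 000001000000

1 error(s) at position(s): 5


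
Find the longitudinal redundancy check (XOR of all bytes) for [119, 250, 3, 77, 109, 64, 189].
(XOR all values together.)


XOR chain: 119 ^ 250 ^ 3 ^ 77 ^ 109 ^ 64 ^ 189 = 83

83


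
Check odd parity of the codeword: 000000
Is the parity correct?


Number of 1s: 0

No, parity error (0 ones)


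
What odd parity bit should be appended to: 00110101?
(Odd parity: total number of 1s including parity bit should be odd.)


Number of 1s in data: 4
Parity bit: 1

1


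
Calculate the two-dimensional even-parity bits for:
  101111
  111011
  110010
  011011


Row parities: 1110
Column parities: 111101

Row P: 1110, Col P: 111101, Corner: 1


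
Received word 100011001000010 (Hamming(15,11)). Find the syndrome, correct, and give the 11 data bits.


Syndrome = 5: error at position 5

Data: 00101000010 (corrected bit 5)


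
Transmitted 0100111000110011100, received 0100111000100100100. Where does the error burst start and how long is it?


XOR: 0000000000010111000

Burst at position 11, length 5


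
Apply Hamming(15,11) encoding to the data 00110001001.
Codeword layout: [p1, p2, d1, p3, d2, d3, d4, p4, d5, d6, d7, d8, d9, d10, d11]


Parity bits: p1=0, p2=1, p3=0, p4=0

010001100001001


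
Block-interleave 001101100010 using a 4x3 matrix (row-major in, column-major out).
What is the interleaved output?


Matrix:
  001
  101
  100
  010
Read columns: 011000011100

011000011100


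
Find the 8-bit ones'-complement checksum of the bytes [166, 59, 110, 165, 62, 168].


Sum = 730 mod 256 = 218
Complement = 37

37


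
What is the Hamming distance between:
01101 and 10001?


XOR: 11100
Count of 1s: 3

3


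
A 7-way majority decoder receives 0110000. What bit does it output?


Ones: 2 out of 7
Threshold: 4

0 (2/7 voted 1)


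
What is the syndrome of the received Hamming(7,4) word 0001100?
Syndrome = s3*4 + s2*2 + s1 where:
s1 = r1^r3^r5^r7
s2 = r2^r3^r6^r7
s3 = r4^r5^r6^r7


s1=1, s2=0, s3=0

Syndrome = 1 (error at position 1)


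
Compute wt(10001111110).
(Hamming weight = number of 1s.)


Counting 1s in 10001111110

7


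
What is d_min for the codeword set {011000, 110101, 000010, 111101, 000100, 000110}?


Comparing all pairs, minimum distance: 1
Can detect 0 errors, correct 0 errors

1


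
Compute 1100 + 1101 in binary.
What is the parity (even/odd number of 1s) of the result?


1100 = 12
1101 = 13
Sum = 25 = 11001
1s count = 3

odd parity (3 ones in 11001)


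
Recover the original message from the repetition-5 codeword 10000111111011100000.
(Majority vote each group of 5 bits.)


Groups: 10000, 11111, 10111, 00000
Majority votes: 0110

0110


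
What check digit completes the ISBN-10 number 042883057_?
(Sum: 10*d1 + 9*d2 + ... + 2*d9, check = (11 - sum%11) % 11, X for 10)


Weighted sum: 200
200 mod 11 = 2

Check digit: 9


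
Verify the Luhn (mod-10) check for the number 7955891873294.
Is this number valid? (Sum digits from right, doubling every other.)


Luhn sum = 75
75 mod 10 = 5

Invalid (Luhn sum mod 10 = 5)


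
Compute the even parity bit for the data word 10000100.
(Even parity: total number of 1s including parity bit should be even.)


Number of 1s in data: 2
Parity bit: 0

0


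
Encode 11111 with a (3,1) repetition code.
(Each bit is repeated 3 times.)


Each bit -> 3 copies

111111111111111


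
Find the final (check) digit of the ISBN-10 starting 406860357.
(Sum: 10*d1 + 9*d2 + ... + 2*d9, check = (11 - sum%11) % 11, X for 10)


Weighted sum: 221
221 mod 11 = 1

Check digit: X


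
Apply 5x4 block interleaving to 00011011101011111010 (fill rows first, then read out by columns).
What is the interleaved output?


Matrix:
  0001
  1011
  1010
  1111
  1010
Read columns: 01111000100111111010

01111000100111111010


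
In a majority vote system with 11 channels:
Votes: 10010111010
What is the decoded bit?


Ones: 6 out of 11
Threshold: 6

1 (6/11 voted 1)


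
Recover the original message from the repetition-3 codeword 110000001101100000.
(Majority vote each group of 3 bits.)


Groups: 110, 000, 001, 101, 100, 000
Majority votes: 100100

100100


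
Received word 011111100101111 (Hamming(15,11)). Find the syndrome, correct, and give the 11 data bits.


Syndrome = 11: error at position 11

Data: 11110111111 (corrected bit 11)


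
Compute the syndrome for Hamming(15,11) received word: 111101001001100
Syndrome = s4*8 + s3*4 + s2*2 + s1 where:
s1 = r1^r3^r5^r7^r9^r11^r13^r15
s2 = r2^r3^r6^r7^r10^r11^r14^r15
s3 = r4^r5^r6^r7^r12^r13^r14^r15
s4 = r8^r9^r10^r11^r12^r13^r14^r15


s1=0, s2=1, s3=0, s4=1

Syndrome = 10 (error at position 10)


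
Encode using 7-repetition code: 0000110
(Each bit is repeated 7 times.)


Each bit -> 7 copies

0000000000000000000000000000111111111111110000000


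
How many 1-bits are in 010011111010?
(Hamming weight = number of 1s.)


Counting 1s in 010011111010

7


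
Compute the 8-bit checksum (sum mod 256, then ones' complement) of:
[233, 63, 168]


Sum = 464 mod 256 = 208
Complement = 47

47


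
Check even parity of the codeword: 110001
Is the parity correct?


Number of 1s: 3

No, parity error (3 ones)


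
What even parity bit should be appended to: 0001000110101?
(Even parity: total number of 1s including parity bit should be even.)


Number of 1s in data: 5
Parity bit: 1

1


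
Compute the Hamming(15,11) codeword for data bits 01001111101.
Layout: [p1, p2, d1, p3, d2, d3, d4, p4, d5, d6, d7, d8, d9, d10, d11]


Parity bits: p1=1, p2=1, p3=0, p4=0

110010001111101


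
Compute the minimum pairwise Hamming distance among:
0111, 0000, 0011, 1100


Comparing all pairs, minimum distance: 1
Can detect 0 errors, correct 0 errors

1


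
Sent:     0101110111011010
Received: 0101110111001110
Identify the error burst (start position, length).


XOR: 0000000000010100

Burst at position 11, length 3


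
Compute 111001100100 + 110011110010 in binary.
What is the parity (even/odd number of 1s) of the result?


111001100100 = 3684
110011110010 = 3314
Sum = 6998 = 1101101010110
1s count = 8

even parity (8 ones in 1101101010110)


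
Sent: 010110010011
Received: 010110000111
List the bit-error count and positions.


XOR: 000000010100

2 error(s) at position(s): 7, 9


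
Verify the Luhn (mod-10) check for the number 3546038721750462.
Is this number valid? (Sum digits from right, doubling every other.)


Luhn sum = 66
66 mod 10 = 6

Invalid (Luhn sum mod 10 = 6)


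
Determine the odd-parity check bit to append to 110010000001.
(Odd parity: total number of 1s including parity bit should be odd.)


Number of 1s in data: 4
Parity bit: 1

1


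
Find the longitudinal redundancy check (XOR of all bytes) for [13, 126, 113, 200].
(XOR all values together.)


XOR chain: 13 ^ 126 ^ 113 ^ 200 = 202

202


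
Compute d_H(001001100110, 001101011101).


XOR: 000100111011
Count of 1s: 6

6


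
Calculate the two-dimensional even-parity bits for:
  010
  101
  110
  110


Row parities: 1000
Column parities: 111

Row P: 1000, Col P: 111, Corner: 1


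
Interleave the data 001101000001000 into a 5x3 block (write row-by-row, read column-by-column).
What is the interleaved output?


Matrix:
  001
  101
  000
  001
  000
Read columns: 010000000011010

010000000011010


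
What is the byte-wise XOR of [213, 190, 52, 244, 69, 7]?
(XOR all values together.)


XOR chain: 213 ^ 190 ^ 52 ^ 244 ^ 69 ^ 7 = 233

233


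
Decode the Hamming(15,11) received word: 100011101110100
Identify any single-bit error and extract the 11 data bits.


Syndrome = 0: no error detected

Data: 01111110100 (no errors)


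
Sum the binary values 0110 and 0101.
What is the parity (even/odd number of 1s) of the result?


0110 = 6
0101 = 5
Sum = 11 = 1011
1s count = 3

odd parity (3 ones in 1011)


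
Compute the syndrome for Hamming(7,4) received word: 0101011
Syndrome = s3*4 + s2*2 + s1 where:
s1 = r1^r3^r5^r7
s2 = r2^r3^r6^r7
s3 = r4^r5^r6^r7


s1=1, s2=1, s3=1

Syndrome = 7 (error at position 7)


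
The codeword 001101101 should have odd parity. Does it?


Number of 1s: 5

Yes, parity is correct (5 ones)


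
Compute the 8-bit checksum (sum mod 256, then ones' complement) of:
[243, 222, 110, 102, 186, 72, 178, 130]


Sum = 1243 mod 256 = 219
Complement = 36

36


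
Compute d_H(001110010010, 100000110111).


XOR: 101110100101
Count of 1s: 7

7


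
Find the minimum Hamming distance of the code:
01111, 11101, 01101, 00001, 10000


Comparing all pairs, minimum distance: 1
Can detect 0 errors, correct 0 errors

1


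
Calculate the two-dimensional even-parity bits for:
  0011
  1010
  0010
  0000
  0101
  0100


Row parities: 001001
Column parities: 1010

Row P: 001001, Col P: 1010, Corner: 0


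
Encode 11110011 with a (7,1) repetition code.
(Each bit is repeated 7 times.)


Each bit -> 7 copies

11111111111111111111111111110000000000000011111111111111


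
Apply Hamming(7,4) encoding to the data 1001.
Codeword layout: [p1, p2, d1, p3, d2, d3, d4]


Parity bits: p1=0, p2=0, p3=1

0011001


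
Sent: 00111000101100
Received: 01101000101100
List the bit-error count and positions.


XOR: 01010000000000

2 error(s) at position(s): 1, 3


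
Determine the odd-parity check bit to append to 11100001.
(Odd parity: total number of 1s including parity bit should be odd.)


Number of 1s in data: 4
Parity bit: 1

1


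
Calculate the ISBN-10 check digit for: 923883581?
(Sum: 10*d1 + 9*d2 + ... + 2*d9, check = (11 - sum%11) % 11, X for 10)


Weighted sum: 297
297 mod 11 = 0

Check digit: 0


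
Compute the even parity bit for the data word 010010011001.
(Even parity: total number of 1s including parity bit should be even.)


Number of 1s in data: 5
Parity bit: 1

1


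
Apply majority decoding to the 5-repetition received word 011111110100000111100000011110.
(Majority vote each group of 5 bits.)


Groups: 01111, 11101, 00000, 11110, 00000, 11110
Majority votes: 110101

110101


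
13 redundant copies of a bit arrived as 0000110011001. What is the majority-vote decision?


Ones: 5 out of 13
Threshold: 7

0 (5/13 voted 1)


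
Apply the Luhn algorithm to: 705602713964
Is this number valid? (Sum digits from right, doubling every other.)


Luhn sum = 42
42 mod 10 = 2

Invalid (Luhn sum mod 10 = 2)


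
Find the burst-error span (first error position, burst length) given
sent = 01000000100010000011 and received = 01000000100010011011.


XOR: 00000000000000011000

Burst at position 15, length 2


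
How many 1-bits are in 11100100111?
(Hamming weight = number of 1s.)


Counting 1s in 11100100111

7


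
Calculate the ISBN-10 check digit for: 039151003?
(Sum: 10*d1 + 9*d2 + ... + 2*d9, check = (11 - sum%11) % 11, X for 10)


Weighted sum: 147
147 mod 11 = 4

Check digit: 7


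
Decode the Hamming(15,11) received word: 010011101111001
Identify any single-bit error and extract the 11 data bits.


Syndrome = 13: error at position 13

Data: 01111111101 (corrected bit 13)


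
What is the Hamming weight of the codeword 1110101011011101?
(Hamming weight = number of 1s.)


Counting 1s in 1110101011011101

11


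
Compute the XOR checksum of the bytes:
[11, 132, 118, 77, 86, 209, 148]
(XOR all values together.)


XOR chain: 11 ^ 132 ^ 118 ^ 77 ^ 86 ^ 209 ^ 148 = 167

167


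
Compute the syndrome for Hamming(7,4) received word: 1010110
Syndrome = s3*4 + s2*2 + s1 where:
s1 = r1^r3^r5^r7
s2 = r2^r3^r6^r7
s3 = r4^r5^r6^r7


s1=1, s2=0, s3=0

Syndrome = 1 (error at position 1)


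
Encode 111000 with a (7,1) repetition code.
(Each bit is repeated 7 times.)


Each bit -> 7 copies

111111111111111111111000000000000000000000


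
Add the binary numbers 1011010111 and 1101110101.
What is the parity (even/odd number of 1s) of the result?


1011010111 = 727
1101110101 = 885
Sum = 1612 = 11001001100
1s count = 5

odd parity (5 ones in 11001001100)


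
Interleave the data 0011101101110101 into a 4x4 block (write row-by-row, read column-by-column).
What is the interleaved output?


Matrix:
  0011
  1011
  0111
  0101
Read columns: 0100001111101111

0100001111101111


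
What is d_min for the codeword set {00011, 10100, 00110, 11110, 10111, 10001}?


Comparing all pairs, minimum distance: 2
Can detect 1 errors, correct 0 errors

2


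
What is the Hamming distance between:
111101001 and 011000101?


XOR: 100101100
Count of 1s: 4

4


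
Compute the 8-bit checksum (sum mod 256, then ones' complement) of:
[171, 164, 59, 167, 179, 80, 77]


Sum = 897 mod 256 = 129
Complement = 126

126


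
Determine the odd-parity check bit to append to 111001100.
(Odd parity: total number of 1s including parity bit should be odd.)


Number of 1s in data: 5
Parity bit: 0

0


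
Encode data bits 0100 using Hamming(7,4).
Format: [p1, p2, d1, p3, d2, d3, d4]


Parity bits: p1=1, p2=0, p3=1

1001100


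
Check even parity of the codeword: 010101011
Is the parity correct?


Number of 1s: 5

No, parity error (5 ones)


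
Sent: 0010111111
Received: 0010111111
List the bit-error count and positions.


XOR: 0000000000

0 errors (received matches sent)


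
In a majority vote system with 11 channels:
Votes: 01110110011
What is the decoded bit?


Ones: 7 out of 11
Threshold: 6

1 (7/11 voted 1)


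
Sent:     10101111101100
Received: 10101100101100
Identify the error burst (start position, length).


XOR: 00000011000000

Burst at position 6, length 2


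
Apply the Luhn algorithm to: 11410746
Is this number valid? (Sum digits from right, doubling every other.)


Luhn sum = 33
33 mod 10 = 3

Invalid (Luhn sum mod 10 = 3)


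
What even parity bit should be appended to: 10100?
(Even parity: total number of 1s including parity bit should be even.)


Number of 1s in data: 2
Parity bit: 0

0


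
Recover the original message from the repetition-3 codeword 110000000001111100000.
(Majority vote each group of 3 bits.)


Groups: 110, 000, 000, 001, 111, 100, 000
Majority votes: 1000100

1000100


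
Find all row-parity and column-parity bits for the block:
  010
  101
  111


Row parities: 101
Column parities: 000

Row P: 101, Col P: 000, Corner: 0


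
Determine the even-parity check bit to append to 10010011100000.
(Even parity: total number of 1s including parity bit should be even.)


Number of 1s in data: 5
Parity bit: 1

1


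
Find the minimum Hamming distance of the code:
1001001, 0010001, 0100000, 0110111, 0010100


Comparing all pairs, minimum distance: 2
Can detect 1 errors, correct 0 errors

2


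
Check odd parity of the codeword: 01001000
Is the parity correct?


Number of 1s: 2

No, parity error (2 ones)


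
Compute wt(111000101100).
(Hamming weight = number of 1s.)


Counting 1s in 111000101100

6


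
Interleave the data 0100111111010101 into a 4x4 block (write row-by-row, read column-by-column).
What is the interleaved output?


Matrix:
  0100
  1111
  1101
  0101
Read columns: 0110111101000111

0110111101000111


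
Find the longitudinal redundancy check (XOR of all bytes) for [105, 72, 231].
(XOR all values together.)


XOR chain: 105 ^ 72 ^ 231 = 198

198


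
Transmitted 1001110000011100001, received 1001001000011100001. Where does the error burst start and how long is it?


XOR: 0000111000000000000

Burst at position 4, length 3


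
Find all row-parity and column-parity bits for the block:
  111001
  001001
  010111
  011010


Row parities: 0001
Column parities: 111101

Row P: 0001, Col P: 111101, Corner: 1


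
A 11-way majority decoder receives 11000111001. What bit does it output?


Ones: 6 out of 11
Threshold: 6

1 (6/11 voted 1)


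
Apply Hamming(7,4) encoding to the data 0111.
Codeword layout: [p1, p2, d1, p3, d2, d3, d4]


Parity bits: p1=0, p2=0, p3=1

0001111


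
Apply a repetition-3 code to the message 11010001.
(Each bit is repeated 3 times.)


Each bit -> 3 copies

111111000111000000000111


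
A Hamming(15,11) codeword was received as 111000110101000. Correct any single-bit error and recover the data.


Syndrome = 9: error at position 9

Data: 10011101000 (corrected bit 9)


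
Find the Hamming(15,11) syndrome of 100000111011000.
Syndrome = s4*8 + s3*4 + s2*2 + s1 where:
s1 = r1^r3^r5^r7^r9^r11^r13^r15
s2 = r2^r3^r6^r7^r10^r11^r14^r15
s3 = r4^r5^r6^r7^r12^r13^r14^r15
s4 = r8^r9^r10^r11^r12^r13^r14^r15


s1=0, s2=0, s3=0, s4=0

Syndrome = 0 (no error)


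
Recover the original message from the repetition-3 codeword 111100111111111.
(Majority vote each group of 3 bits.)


Groups: 111, 100, 111, 111, 111
Majority votes: 10111

10111


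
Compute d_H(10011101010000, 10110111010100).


XOR: 00101010000100
Count of 1s: 4

4


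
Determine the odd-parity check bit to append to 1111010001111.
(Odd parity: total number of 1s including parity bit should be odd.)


Number of 1s in data: 9
Parity bit: 0

0


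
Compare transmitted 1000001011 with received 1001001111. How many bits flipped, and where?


XOR: 0001000100

2 error(s) at position(s): 3, 7


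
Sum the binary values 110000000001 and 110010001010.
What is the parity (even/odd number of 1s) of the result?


110000000001 = 3073
110010001010 = 3210
Sum = 6283 = 1100010001011
1s count = 6

even parity (6 ones in 1100010001011)


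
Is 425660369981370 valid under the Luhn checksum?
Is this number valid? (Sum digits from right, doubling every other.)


Luhn sum = 64
64 mod 10 = 4

Invalid (Luhn sum mod 10 = 4)


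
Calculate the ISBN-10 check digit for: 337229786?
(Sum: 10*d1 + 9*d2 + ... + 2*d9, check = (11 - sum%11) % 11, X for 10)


Weighted sum: 248
248 mod 11 = 6

Check digit: 5


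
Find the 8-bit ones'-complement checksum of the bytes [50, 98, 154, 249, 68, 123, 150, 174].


Sum = 1066 mod 256 = 42
Complement = 213

213


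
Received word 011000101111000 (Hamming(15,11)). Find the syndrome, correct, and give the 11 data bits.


Syndrome = 2: error at position 2

Data: 10011111000 (corrected bit 2)


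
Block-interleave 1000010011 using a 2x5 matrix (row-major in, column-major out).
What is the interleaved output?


Matrix:
  10000
  10011
Read columns: 1100000101

1100000101


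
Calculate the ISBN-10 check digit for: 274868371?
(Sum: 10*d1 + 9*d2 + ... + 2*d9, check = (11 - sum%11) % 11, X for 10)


Weighted sum: 282
282 mod 11 = 7

Check digit: 4


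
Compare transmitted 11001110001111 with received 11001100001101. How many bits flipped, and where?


XOR: 00000010000010

2 error(s) at position(s): 6, 12


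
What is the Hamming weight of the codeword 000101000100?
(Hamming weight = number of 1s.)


Counting 1s in 000101000100

3


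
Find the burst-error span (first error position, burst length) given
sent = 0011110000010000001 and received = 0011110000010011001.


XOR: 0000000000000011000

Burst at position 14, length 2


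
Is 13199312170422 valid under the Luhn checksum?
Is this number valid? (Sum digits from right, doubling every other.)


Luhn sum = 51
51 mod 10 = 1

Invalid (Luhn sum mod 10 = 1)


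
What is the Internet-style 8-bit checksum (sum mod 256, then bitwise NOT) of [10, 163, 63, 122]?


Sum = 358 mod 256 = 102
Complement = 153

153


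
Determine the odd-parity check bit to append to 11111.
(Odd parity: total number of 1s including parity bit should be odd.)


Number of 1s in data: 5
Parity bit: 0

0


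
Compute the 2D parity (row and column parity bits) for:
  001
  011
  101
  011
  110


Row parities: 10000
Column parities: 010

Row P: 10000, Col P: 010, Corner: 1


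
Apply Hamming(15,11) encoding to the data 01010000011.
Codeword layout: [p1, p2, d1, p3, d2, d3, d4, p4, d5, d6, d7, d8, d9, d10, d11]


Parity bits: p1=1, p2=1, p3=0, p4=0

110010100000011


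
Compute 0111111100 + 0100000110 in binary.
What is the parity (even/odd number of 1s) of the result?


0111111100 = 508
0100000110 = 262
Sum = 770 = 1100000010
1s count = 3

odd parity (3 ones in 1100000010)


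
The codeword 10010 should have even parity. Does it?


Number of 1s: 2

Yes, parity is correct (2 ones)


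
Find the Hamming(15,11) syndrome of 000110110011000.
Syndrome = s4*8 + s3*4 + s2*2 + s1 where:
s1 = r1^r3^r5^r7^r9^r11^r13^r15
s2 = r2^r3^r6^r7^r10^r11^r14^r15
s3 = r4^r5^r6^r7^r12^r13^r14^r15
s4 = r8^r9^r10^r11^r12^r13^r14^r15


s1=1, s2=0, s3=0, s4=1

Syndrome = 9 (error at position 9)


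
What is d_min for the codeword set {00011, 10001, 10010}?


Comparing all pairs, minimum distance: 2
Can detect 1 errors, correct 0 errors

2


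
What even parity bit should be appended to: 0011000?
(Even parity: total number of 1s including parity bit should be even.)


Number of 1s in data: 2
Parity bit: 0

0


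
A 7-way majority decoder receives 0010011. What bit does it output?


Ones: 3 out of 7
Threshold: 4

0 (3/7 voted 1)


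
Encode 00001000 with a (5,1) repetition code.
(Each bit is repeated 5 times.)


Each bit -> 5 copies

0000000000000000000011111000000000000000


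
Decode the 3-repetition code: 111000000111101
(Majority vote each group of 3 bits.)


Groups: 111, 000, 000, 111, 101
Majority votes: 10011

10011


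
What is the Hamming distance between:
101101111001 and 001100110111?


XOR: 100001001110
Count of 1s: 5

5


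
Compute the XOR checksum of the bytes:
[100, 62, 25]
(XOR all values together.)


XOR chain: 100 ^ 62 ^ 25 = 67

67


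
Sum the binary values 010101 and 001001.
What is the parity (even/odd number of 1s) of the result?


010101 = 21
001001 = 9
Sum = 30 = 11110
1s count = 4

even parity (4 ones in 11110)


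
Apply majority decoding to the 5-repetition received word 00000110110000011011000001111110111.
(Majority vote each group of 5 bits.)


Groups: 00000, 11011, 00000, 11011, 00000, 11111, 10111
Majority votes: 0101011

0101011


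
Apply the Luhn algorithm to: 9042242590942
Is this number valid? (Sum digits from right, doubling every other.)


Luhn sum = 58
58 mod 10 = 8

Invalid (Luhn sum mod 10 = 8)


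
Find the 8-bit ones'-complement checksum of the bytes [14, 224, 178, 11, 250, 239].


Sum = 916 mod 256 = 148
Complement = 107

107


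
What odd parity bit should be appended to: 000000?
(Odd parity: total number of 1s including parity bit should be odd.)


Number of 1s in data: 0
Parity bit: 1

1


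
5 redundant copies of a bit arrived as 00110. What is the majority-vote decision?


Ones: 2 out of 5
Threshold: 3

0 (2/5 voted 1)


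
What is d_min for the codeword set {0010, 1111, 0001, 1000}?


Comparing all pairs, minimum distance: 2
Can detect 1 errors, correct 0 errors

2


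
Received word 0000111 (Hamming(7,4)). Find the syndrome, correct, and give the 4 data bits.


Syndrome = 4: error at position 4

Data: 0111 (corrected bit 4)


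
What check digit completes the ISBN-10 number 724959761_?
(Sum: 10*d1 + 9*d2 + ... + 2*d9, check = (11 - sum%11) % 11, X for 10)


Weighted sum: 306
306 mod 11 = 9

Check digit: 2


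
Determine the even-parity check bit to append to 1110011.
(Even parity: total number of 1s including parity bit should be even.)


Number of 1s in data: 5
Parity bit: 1

1


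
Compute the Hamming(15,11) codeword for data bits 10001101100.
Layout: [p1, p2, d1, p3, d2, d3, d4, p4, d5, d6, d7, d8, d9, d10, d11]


Parity bits: p1=1, p2=0, p3=0, p4=0

101000001101100


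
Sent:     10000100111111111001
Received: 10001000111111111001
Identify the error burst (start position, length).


XOR: 00001100000000000000

Burst at position 4, length 2


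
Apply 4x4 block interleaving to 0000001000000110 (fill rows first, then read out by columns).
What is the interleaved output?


Matrix:
  0000
  0010
  0000
  0110
Read columns: 0000000101010000

0000000101010000


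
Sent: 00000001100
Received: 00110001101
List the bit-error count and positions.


XOR: 00110000001

3 error(s) at position(s): 2, 3, 10


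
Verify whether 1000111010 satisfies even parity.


Number of 1s: 5

No, parity error (5 ones)


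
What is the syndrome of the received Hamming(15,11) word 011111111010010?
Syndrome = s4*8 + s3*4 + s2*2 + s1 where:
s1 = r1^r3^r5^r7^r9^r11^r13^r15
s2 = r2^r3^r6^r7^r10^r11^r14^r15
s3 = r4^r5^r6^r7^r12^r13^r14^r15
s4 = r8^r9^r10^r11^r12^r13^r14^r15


s1=1, s2=0, s3=1, s4=0

Syndrome = 5 (error at position 5)


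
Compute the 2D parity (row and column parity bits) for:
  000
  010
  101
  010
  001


Row parities: 01011
Column parities: 100

Row P: 01011, Col P: 100, Corner: 1


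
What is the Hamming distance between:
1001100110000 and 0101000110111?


XOR: 1100100000111
Count of 1s: 6

6


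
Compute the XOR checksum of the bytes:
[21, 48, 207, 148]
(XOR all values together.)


XOR chain: 21 ^ 48 ^ 207 ^ 148 = 126

126


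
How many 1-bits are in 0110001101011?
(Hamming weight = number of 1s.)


Counting 1s in 0110001101011

7


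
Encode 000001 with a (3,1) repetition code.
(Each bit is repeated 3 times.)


Each bit -> 3 copies

000000000000000111


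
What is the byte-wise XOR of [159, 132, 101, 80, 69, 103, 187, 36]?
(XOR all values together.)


XOR chain: 159 ^ 132 ^ 101 ^ 80 ^ 69 ^ 103 ^ 187 ^ 36 = 147

147


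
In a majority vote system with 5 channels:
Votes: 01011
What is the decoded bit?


Ones: 3 out of 5
Threshold: 3

1 (3/5 voted 1)


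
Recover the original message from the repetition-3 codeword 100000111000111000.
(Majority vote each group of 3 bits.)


Groups: 100, 000, 111, 000, 111, 000
Majority votes: 001010

001010


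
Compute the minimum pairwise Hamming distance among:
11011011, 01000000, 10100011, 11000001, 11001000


Comparing all pairs, minimum distance: 2
Can detect 1 errors, correct 0 errors

2


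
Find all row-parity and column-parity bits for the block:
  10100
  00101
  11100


Row parities: 001
Column parities: 01101

Row P: 001, Col P: 01101, Corner: 1


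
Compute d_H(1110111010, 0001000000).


XOR: 1111111010
Count of 1s: 8

8


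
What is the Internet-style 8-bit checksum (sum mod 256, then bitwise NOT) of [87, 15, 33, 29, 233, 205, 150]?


Sum = 752 mod 256 = 240
Complement = 15

15


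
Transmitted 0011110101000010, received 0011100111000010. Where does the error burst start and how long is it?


XOR: 0000010010000000

Burst at position 5, length 4


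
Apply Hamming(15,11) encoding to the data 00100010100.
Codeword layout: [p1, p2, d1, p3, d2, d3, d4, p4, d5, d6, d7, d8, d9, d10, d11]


Parity bits: p1=0, p2=0, p3=0, p4=0

000001000010100


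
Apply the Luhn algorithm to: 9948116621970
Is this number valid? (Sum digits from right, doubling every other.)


Luhn sum = 59
59 mod 10 = 9

Invalid (Luhn sum mod 10 = 9)


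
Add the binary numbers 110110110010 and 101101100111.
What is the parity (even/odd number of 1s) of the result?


110110110010 = 3506
101101100111 = 2919
Sum = 6425 = 1100100011001
1s count = 6

even parity (6 ones in 1100100011001)


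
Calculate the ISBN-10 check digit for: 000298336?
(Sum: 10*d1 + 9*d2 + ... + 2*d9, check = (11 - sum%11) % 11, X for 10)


Weighted sum: 141
141 mod 11 = 9

Check digit: 2


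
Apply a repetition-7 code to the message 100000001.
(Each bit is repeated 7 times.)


Each bit -> 7 copies

111111100000000000000000000000000000000000000000000000001111111


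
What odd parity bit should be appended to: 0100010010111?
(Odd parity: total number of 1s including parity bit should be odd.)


Number of 1s in data: 6
Parity bit: 1

1


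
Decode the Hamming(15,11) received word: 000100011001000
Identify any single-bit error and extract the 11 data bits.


Syndrome = 9: error at position 9

Data: 00000001000 (corrected bit 9)


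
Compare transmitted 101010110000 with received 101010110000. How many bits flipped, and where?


XOR: 000000000000

0 errors (received matches sent)


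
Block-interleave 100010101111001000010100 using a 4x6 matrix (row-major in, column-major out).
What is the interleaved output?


Matrix:
  100010
  101111
  001000
  010100
Read columns: 110000010110010111000100

110000010110010111000100


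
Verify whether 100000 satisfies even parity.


Number of 1s: 1

No, parity error (1 ones)


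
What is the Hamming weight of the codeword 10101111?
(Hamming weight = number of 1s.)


Counting 1s in 10101111

6


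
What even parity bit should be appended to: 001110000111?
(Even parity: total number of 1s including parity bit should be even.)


Number of 1s in data: 6
Parity bit: 0

0


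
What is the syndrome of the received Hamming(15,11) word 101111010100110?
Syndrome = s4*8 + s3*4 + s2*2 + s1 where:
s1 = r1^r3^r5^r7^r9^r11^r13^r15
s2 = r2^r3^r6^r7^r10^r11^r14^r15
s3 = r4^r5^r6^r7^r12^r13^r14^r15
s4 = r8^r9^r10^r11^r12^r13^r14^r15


s1=0, s2=0, s3=1, s4=0

Syndrome = 4 (error at position 4)


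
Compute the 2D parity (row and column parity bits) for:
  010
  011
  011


Row parities: 100
Column parities: 010

Row P: 100, Col P: 010, Corner: 1


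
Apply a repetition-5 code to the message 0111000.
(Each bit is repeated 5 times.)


Each bit -> 5 copies

00000111111111111111000000000000000


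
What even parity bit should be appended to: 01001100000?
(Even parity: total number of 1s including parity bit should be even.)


Number of 1s in data: 3
Parity bit: 1

1


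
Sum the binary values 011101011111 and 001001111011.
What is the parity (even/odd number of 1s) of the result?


011101011111 = 1887
001001111011 = 635
Sum = 2522 = 100111011010
1s count = 7

odd parity (7 ones in 100111011010)


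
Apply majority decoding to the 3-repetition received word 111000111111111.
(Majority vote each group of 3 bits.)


Groups: 111, 000, 111, 111, 111
Majority votes: 10111

10111


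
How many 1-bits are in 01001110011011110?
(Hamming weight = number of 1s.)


Counting 1s in 01001110011011110

10


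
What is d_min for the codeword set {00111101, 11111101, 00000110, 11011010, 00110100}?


Comparing all pairs, minimum distance: 2
Can detect 1 errors, correct 0 errors

2


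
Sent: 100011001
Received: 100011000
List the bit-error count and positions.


XOR: 000000001

1 error(s) at position(s): 8


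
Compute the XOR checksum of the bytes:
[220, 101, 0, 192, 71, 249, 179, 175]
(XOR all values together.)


XOR chain: 220 ^ 101 ^ 0 ^ 192 ^ 71 ^ 249 ^ 179 ^ 175 = 219

219


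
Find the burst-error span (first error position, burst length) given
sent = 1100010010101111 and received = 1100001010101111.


XOR: 0000011000000000

Burst at position 5, length 2


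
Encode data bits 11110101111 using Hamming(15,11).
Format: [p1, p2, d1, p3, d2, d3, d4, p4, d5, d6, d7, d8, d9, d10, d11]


Parity bits: p1=1, p2=0, p3=1, p4=1

101111110101111
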